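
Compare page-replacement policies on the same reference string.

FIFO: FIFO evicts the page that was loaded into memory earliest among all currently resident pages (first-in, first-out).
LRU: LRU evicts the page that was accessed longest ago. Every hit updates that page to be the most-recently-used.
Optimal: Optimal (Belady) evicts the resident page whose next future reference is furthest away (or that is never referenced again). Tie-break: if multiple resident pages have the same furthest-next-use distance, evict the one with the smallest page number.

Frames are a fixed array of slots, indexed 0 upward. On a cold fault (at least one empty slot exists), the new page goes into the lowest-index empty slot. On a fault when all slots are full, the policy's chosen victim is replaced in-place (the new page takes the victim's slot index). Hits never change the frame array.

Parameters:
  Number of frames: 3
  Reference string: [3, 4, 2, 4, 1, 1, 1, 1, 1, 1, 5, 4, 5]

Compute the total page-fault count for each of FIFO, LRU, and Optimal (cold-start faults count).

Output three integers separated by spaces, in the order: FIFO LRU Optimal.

Answer: 6 5 5

Derivation:
--- FIFO ---
  step 0: ref 3 -> FAULT, frames=[3,-,-] (faults so far: 1)
  step 1: ref 4 -> FAULT, frames=[3,4,-] (faults so far: 2)
  step 2: ref 2 -> FAULT, frames=[3,4,2] (faults so far: 3)
  step 3: ref 4 -> HIT, frames=[3,4,2] (faults so far: 3)
  step 4: ref 1 -> FAULT, evict 3, frames=[1,4,2] (faults so far: 4)
  step 5: ref 1 -> HIT, frames=[1,4,2] (faults so far: 4)
  step 6: ref 1 -> HIT, frames=[1,4,2] (faults so far: 4)
  step 7: ref 1 -> HIT, frames=[1,4,2] (faults so far: 4)
  step 8: ref 1 -> HIT, frames=[1,4,2] (faults so far: 4)
  step 9: ref 1 -> HIT, frames=[1,4,2] (faults so far: 4)
  step 10: ref 5 -> FAULT, evict 4, frames=[1,5,2] (faults so far: 5)
  step 11: ref 4 -> FAULT, evict 2, frames=[1,5,4] (faults so far: 6)
  step 12: ref 5 -> HIT, frames=[1,5,4] (faults so far: 6)
  FIFO total faults: 6
--- LRU ---
  step 0: ref 3 -> FAULT, frames=[3,-,-] (faults so far: 1)
  step 1: ref 4 -> FAULT, frames=[3,4,-] (faults so far: 2)
  step 2: ref 2 -> FAULT, frames=[3,4,2] (faults so far: 3)
  step 3: ref 4 -> HIT, frames=[3,4,2] (faults so far: 3)
  step 4: ref 1 -> FAULT, evict 3, frames=[1,4,2] (faults so far: 4)
  step 5: ref 1 -> HIT, frames=[1,4,2] (faults so far: 4)
  step 6: ref 1 -> HIT, frames=[1,4,2] (faults so far: 4)
  step 7: ref 1 -> HIT, frames=[1,4,2] (faults so far: 4)
  step 8: ref 1 -> HIT, frames=[1,4,2] (faults so far: 4)
  step 9: ref 1 -> HIT, frames=[1,4,2] (faults so far: 4)
  step 10: ref 5 -> FAULT, evict 2, frames=[1,4,5] (faults so far: 5)
  step 11: ref 4 -> HIT, frames=[1,4,5] (faults so far: 5)
  step 12: ref 5 -> HIT, frames=[1,4,5] (faults so far: 5)
  LRU total faults: 5
--- Optimal ---
  step 0: ref 3 -> FAULT, frames=[3,-,-] (faults so far: 1)
  step 1: ref 4 -> FAULT, frames=[3,4,-] (faults so far: 2)
  step 2: ref 2 -> FAULT, frames=[3,4,2] (faults so far: 3)
  step 3: ref 4 -> HIT, frames=[3,4,2] (faults so far: 3)
  step 4: ref 1 -> FAULT, evict 2, frames=[3,4,1] (faults so far: 4)
  step 5: ref 1 -> HIT, frames=[3,4,1] (faults so far: 4)
  step 6: ref 1 -> HIT, frames=[3,4,1] (faults so far: 4)
  step 7: ref 1 -> HIT, frames=[3,4,1] (faults so far: 4)
  step 8: ref 1 -> HIT, frames=[3,4,1] (faults so far: 4)
  step 9: ref 1 -> HIT, frames=[3,4,1] (faults so far: 4)
  step 10: ref 5 -> FAULT, evict 1, frames=[3,4,5] (faults so far: 5)
  step 11: ref 4 -> HIT, frames=[3,4,5] (faults so far: 5)
  step 12: ref 5 -> HIT, frames=[3,4,5] (faults so far: 5)
  Optimal total faults: 5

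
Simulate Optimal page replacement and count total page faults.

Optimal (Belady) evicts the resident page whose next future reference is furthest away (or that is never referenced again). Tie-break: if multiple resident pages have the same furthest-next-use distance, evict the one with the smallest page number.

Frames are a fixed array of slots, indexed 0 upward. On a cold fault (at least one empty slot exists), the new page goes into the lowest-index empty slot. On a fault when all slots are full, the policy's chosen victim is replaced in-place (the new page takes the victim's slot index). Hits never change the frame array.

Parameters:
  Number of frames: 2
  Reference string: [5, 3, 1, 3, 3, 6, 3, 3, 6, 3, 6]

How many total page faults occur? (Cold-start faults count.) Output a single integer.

Answer: 4

Derivation:
Step 0: ref 5 → FAULT, frames=[5,-]
Step 1: ref 3 → FAULT, frames=[5,3]
Step 2: ref 1 → FAULT (evict 5), frames=[1,3]
Step 3: ref 3 → HIT, frames=[1,3]
Step 4: ref 3 → HIT, frames=[1,3]
Step 5: ref 6 → FAULT (evict 1), frames=[6,3]
Step 6: ref 3 → HIT, frames=[6,3]
Step 7: ref 3 → HIT, frames=[6,3]
Step 8: ref 6 → HIT, frames=[6,3]
Step 9: ref 3 → HIT, frames=[6,3]
Step 10: ref 6 → HIT, frames=[6,3]
Total faults: 4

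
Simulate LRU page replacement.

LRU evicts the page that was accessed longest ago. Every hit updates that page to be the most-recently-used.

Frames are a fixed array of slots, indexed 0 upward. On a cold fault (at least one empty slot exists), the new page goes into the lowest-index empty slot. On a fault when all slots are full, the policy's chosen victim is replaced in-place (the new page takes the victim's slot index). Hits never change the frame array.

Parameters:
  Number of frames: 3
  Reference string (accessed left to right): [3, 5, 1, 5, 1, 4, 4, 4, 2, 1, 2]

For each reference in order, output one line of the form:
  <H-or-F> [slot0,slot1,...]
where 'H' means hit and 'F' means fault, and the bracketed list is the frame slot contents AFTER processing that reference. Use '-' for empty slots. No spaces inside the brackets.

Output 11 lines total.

F [3,-,-]
F [3,5,-]
F [3,5,1]
H [3,5,1]
H [3,5,1]
F [4,5,1]
H [4,5,1]
H [4,5,1]
F [4,2,1]
H [4,2,1]
H [4,2,1]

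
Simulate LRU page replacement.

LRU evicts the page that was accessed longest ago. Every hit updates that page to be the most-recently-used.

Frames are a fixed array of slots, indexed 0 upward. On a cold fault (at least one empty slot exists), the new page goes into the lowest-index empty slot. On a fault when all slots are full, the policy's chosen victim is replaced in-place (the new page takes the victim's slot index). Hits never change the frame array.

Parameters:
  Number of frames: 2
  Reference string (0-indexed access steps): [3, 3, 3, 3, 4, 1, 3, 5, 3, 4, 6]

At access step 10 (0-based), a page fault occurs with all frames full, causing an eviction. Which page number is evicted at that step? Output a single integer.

Step 0: ref 3 -> FAULT, frames=[3,-]
Step 1: ref 3 -> HIT, frames=[3,-]
Step 2: ref 3 -> HIT, frames=[3,-]
Step 3: ref 3 -> HIT, frames=[3,-]
Step 4: ref 4 -> FAULT, frames=[3,4]
Step 5: ref 1 -> FAULT, evict 3, frames=[1,4]
Step 6: ref 3 -> FAULT, evict 4, frames=[1,3]
Step 7: ref 5 -> FAULT, evict 1, frames=[5,3]
Step 8: ref 3 -> HIT, frames=[5,3]
Step 9: ref 4 -> FAULT, evict 5, frames=[4,3]
Step 10: ref 6 -> FAULT, evict 3, frames=[4,6]
At step 10: evicted page 3

Answer: 3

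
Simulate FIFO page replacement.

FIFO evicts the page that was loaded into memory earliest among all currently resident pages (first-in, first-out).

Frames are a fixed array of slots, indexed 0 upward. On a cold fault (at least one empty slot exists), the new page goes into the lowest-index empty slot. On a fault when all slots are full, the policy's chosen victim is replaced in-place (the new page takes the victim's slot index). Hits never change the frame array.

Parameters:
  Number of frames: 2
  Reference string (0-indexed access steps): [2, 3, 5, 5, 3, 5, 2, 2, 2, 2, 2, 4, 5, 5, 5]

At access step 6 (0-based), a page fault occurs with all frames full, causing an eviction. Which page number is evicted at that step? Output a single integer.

Step 0: ref 2 -> FAULT, frames=[2,-]
Step 1: ref 3 -> FAULT, frames=[2,3]
Step 2: ref 5 -> FAULT, evict 2, frames=[5,3]
Step 3: ref 5 -> HIT, frames=[5,3]
Step 4: ref 3 -> HIT, frames=[5,3]
Step 5: ref 5 -> HIT, frames=[5,3]
Step 6: ref 2 -> FAULT, evict 3, frames=[5,2]
At step 6: evicted page 3

Answer: 3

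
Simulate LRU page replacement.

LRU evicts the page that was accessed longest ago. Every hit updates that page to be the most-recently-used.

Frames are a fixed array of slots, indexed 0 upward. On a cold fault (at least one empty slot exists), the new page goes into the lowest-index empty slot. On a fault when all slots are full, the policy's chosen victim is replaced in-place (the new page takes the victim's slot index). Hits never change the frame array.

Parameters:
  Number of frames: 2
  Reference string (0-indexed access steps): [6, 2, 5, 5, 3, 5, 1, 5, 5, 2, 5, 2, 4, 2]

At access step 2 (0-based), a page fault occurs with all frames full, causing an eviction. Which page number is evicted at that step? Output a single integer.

Step 0: ref 6 -> FAULT, frames=[6,-]
Step 1: ref 2 -> FAULT, frames=[6,2]
Step 2: ref 5 -> FAULT, evict 6, frames=[5,2]
At step 2: evicted page 6

Answer: 6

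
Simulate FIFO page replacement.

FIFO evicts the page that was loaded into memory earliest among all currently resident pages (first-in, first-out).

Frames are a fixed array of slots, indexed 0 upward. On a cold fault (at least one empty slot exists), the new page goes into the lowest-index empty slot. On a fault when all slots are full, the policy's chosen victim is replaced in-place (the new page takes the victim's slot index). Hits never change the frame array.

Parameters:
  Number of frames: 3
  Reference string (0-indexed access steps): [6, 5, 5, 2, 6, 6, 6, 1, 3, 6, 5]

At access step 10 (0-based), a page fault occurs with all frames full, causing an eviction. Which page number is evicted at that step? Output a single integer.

Step 0: ref 6 -> FAULT, frames=[6,-,-]
Step 1: ref 5 -> FAULT, frames=[6,5,-]
Step 2: ref 5 -> HIT, frames=[6,5,-]
Step 3: ref 2 -> FAULT, frames=[6,5,2]
Step 4: ref 6 -> HIT, frames=[6,5,2]
Step 5: ref 6 -> HIT, frames=[6,5,2]
Step 6: ref 6 -> HIT, frames=[6,5,2]
Step 7: ref 1 -> FAULT, evict 6, frames=[1,5,2]
Step 8: ref 3 -> FAULT, evict 5, frames=[1,3,2]
Step 9: ref 6 -> FAULT, evict 2, frames=[1,3,6]
Step 10: ref 5 -> FAULT, evict 1, frames=[5,3,6]
At step 10: evicted page 1

Answer: 1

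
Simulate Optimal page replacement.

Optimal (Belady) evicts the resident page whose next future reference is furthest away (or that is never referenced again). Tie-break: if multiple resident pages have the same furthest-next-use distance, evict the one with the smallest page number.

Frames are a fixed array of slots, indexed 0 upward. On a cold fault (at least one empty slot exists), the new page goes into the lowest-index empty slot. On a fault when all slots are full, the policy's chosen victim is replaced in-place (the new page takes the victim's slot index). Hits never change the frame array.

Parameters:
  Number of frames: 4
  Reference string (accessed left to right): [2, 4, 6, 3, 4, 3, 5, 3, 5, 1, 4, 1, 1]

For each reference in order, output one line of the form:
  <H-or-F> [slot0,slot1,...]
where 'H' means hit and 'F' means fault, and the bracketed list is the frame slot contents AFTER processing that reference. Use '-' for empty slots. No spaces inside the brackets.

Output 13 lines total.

F [2,-,-,-]
F [2,4,-,-]
F [2,4,6,-]
F [2,4,6,3]
H [2,4,6,3]
H [2,4,6,3]
F [5,4,6,3]
H [5,4,6,3]
H [5,4,6,3]
F [5,4,6,1]
H [5,4,6,1]
H [5,4,6,1]
H [5,4,6,1]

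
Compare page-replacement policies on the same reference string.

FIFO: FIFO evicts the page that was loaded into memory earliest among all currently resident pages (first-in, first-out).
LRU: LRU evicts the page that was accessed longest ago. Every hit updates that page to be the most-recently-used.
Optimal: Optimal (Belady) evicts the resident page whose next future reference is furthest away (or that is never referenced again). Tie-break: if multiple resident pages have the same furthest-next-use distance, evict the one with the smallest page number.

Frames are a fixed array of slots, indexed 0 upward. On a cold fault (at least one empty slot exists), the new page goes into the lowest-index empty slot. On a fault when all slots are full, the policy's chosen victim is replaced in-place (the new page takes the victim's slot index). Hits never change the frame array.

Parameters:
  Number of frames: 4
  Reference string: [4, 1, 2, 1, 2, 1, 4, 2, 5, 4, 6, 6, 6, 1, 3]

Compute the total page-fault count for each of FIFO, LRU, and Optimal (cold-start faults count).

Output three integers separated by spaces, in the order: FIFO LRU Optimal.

Answer: 6 7 6

Derivation:
--- FIFO ---
  step 0: ref 4 -> FAULT, frames=[4,-,-,-] (faults so far: 1)
  step 1: ref 1 -> FAULT, frames=[4,1,-,-] (faults so far: 2)
  step 2: ref 2 -> FAULT, frames=[4,1,2,-] (faults so far: 3)
  step 3: ref 1 -> HIT, frames=[4,1,2,-] (faults so far: 3)
  step 4: ref 2 -> HIT, frames=[4,1,2,-] (faults so far: 3)
  step 5: ref 1 -> HIT, frames=[4,1,2,-] (faults so far: 3)
  step 6: ref 4 -> HIT, frames=[4,1,2,-] (faults so far: 3)
  step 7: ref 2 -> HIT, frames=[4,1,2,-] (faults so far: 3)
  step 8: ref 5 -> FAULT, frames=[4,1,2,5] (faults so far: 4)
  step 9: ref 4 -> HIT, frames=[4,1,2,5] (faults so far: 4)
  step 10: ref 6 -> FAULT, evict 4, frames=[6,1,2,5] (faults so far: 5)
  step 11: ref 6 -> HIT, frames=[6,1,2,5] (faults so far: 5)
  step 12: ref 6 -> HIT, frames=[6,1,2,5] (faults so far: 5)
  step 13: ref 1 -> HIT, frames=[6,1,2,5] (faults so far: 5)
  step 14: ref 3 -> FAULT, evict 1, frames=[6,3,2,5] (faults so far: 6)
  FIFO total faults: 6
--- LRU ---
  step 0: ref 4 -> FAULT, frames=[4,-,-,-] (faults so far: 1)
  step 1: ref 1 -> FAULT, frames=[4,1,-,-] (faults so far: 2)
  step 2: ref 2 -> FAULT, frames=[4,1,2,-] (faults so far: 3)
  step 3: ref 1 -> HIT, frames=[4,1,2,-] (faults so far: 3)
  step 4: ref 2 -> HIT, frames=[4,1,2,-] (faults so far: 3)
  step 5: ref 1 -> HIT, frames=[4,1,2,-] (faults so far: 3)
  step 6: ref 4 -> HIT, frames=[4,1,2,-] (faults so far: 3)
  step 7: ref 2 -> HIT, frames=[4,1,2,-] (faults so far: 3)
  step 8: ref 5 -> FAULT, frames=[4,1,2,5] (faults so far: 4)
  step 9: ref 4 -> HIT, frames=[4,1,2,5] (faults so far: 4)
  step 10: ref 6 -> FAULT, evict 1, frames=[4,6,2,5] (faults so far: 5)
  step 11: ref 6 -> HIT, frames=[4,6,2,5] (faults so far: 5)
  step 12: ref 6 -> HIT, frames=[4,6,2,5] (faults so far: 5)
  step 13: ref 1 -> FAULT, evict 2, frames=[4,6,1,5] (faults so far: 6)
  step 14: ref 3 -> FAULT, evict 5, frames=[4,6,1,3] (faults so far: 7)
  LRU total faults: 7
--- Optimal ---
  step 0: ref 4 -> FAULT, frames=[4,-,-,-] (faults so far: 1)
  step 1: ref 1 -> FAULT, frames=[4,1,-,-] (faults so far: 2)
  step 2: ref 2 -> FAULT, frames=[4,1,2,-] (faults so far: 3)
  step 3: ref 1 -> HIT, frames=[4,1,2,-] (faults so far: 3)
  step 4: ref 2 -> HIT, frames=[4,1,2,-] (faults so far: 3)
  step 5: ref 1 -> HIT, frames=[4,1,2,-] (faults so far: 3)
  step 6: ref 4 -> HIT, frames=[4,1,2,-] (faults so far: 3)
  step 7: ref 2 -> HIT, frames=[4,1,2,-] (faults so far: 3)
  step 8: ref 5 -> FAULT, frames=[4,1,2,5] (faults so far: 4)
  step 9: ref 4 -> HIT, frames=[4,1,2,5] (faults so far: 4)
  step 10: ref 6 -> FAULT, evict 2, frames=[4,1,6,5] (faults so far: 5)
  step 11: ref 6 -> HIT, frames=[4,1,6,5] (faults so far: 5)
  step 12: ref 6 -> HIT, frames=[4,1,6,5] (faults so far: 5)
  step 13: ref 1 -> HIT, frames=[4,1,6,5] (faults so far: 5)
  step 14: ref 3 -> FAULT, evict 1, frames=[4,3,6,5] (faults so far: 6)
  Optimal total faults: 6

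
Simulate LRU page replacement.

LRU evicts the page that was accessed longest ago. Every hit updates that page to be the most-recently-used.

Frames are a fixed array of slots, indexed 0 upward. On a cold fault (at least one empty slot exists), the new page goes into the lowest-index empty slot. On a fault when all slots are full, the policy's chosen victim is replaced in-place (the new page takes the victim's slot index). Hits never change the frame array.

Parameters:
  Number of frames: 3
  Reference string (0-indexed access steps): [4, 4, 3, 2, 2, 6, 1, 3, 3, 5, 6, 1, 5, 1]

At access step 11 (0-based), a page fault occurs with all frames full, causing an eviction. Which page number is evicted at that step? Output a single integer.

Answer: 3

Derivation:
Step 0: ref 4 -> FAULT, frames=[4,-,-]
Step 1: ref 4 -> HIT, frames=[4,-,-]
Step 2: ref 3 -> FAULT, frames=[4,3,-]
Step 3: ref 2 -> FAULT, frames=[4,3,2]
Step 4: ref 2 -> HIT, frames=[4,3,2]
Step 5: ref 6 -> FAULT, evict 4, frames=[6,3,2]
Step 6: ref 1 -> FAULT, evict 3, frames=[6,1,2]
Step 7: ref 3 -> FAULT, evict 2, frames=[6,1,3]
Step 8: ref 3 -> HIT, frames=[6,1,3]
Step 9: ref 5 -> FAULT, evict 6, frames=[5,1,3]
Step 10: ref 6 -> FAULT, evict 1, frames=[5,6,3]
Step 11: ref 1 -> FAULT, evict 3, frames=[5,6,1]
At step 11: evicted page 3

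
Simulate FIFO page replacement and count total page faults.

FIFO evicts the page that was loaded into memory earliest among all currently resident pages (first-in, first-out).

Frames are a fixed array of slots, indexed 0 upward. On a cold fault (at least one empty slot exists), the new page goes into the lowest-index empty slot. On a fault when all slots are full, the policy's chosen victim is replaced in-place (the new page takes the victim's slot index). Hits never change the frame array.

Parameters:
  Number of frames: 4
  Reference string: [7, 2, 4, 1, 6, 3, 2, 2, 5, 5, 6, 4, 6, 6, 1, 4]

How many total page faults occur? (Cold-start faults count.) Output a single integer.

Answer: 11

Derivation:
Step 0: ref 7 → FAULT, frames=[7,-,-,-]
Step 1: ref 2 → FAULT, frames=[7,2,-,-]
Step 2: ref 4 → FAULT, frames=[7,2,4,-]
Step 3: ref 1 → FAULT, frames=[7,2,4,1]
Step 4: ref 6 → FAULT (evict 7), frames=[6,2,4,1]
Step 5: ref 3 → FAULT (evict 2), frames=[6,3,4,1]
Step 6: ref 2 → FAULT (evict 4), frames=[6,3,2,1]
Step 7: ref 2 → HIT, frames=[6,3,2,1]
Step 8: ref 5 → FAULT (evict 1), frames=[6,3,2,5]
Step 9: ref 5 → HIT, frames=[6,3,2,5]
Step 10: ref 6 → HIT, frames=[6,3,2,5]
Step 11: ref 4 → FAULT (evict 6), frames=[4,3,2,5]
Step 12: ref 6 → FAULT (evict 3), frames=[4,6,2,5]
Step 13: ref 6 → HIT, frames=[4,6,2,5]
Step 14: ref 1 → FAULT (evict 2), frames=[4,6,1,5]
Step 15: ref 4 → HIT, frames=[4,6,1,5]
Total faults: 11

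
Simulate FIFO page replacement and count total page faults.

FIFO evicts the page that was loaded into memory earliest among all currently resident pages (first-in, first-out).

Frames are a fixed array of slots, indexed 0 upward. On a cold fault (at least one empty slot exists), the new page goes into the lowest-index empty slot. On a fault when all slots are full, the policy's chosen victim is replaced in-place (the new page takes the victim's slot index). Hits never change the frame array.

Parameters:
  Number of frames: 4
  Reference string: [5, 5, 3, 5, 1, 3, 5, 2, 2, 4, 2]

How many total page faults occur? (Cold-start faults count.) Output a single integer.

Step 0: ref 5 → FAULT, frames=[5,-,-,-]
Step 1: ref 5 → HIT, frames=[5,-,-,-]
Step 2: ref 3 → FAULT, frames=[5,3,-,-]
Step 3: ref 5 → HIT, frames=[5,3,-,-]
Step 4: ref 1 → FAULT, frames=[5,3,1,-]
Step 5: ref 3 → HIT, frames=[5,3,1,-]
Step 6: ref 5 → HIT, frames=[5,3,1,-]
Step 7: ref 2 → FAULT, frames=[5,3,1,2]
Step 8: ref 2 → HIT, frames=[5,3,1,2]
Step 9: ref 4 → FAULT (evict 5), frames=[4,3,1,2]
Step 10: ref 2 → HIT, frames=[4,3,1,2]
Total faults: 5

Answer: 5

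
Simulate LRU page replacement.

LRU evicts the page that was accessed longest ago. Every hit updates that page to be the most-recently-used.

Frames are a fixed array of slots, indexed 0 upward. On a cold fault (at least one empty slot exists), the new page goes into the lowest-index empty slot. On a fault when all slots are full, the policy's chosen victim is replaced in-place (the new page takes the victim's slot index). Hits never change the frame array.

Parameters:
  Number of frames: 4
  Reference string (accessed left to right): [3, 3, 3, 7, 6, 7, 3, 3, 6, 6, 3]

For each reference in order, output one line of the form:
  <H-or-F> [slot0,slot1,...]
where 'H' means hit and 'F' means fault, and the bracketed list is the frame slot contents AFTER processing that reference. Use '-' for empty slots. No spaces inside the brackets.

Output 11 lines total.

F [3,-,-,-]
H [3,-,-,-]
H [3,-,-,-]
F [3,7,-,-]
F [3,7,6,-]
H [3,7,6,-]
H [3,7,6,-]
H [3,7,6,-]
H [3,7,6,-]
H [3,7,6,-]
H [3,7,6,-]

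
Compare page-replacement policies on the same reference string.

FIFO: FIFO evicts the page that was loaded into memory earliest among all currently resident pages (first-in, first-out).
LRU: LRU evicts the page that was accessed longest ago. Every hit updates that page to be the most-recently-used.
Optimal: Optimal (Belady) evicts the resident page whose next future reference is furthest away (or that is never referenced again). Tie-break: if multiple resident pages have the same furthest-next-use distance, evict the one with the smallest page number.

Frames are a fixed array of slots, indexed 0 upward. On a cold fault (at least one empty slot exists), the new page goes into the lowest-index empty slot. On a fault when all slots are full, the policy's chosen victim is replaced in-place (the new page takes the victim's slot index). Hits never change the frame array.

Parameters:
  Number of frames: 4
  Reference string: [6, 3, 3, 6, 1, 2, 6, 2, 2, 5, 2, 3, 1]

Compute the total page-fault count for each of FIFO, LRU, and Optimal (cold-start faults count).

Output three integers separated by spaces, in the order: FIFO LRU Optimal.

Answer: 5 7 5

Derivation:
--- FIFO ---
  step 0: ref 6 -> FAULT, frames=[6,-,-,-] (faults so far: 1)
  step 1: ref 3 -> FAULT, frames=[6,3,-,-] (faults so far: 2)
  step 2: ref 3 -> HIT, frames=[6,3,-,-] (faults so far: 2)
  step 3: ref 6 -> HIT, frames=[6,3,-,-] (faults so far: 2)
  step 4: ref 1 -> FAULT, frames=[6,3,1,-] (faults so far: 3)
  step 5: ref 2 -> FAULT, frames=[6,3,1,2] (faults so far: 4)
  step 6: ref 6 -> HIT, frames=[6,3,1,2] (faults so far: 4)
  step 7: ref 2 -> HIT, frames=[6,3,1,2] (faults so far: 4)
  step 8: ref 2 -> HIT, frames=[6,3,1,2] (faults so far: 4)
  step 9: ref 5 -> FAULT, evict 6, frames=[5,3,1,2] (faults so far: 5)
  step 10: ref 2 -> HIT, frames=[5,3,1,2] (faults so far: 5)
  step 11: ref 3 -> HIT, frames=[5,3,1,2] (faults so far: 5)
  step 12: ref 1 -> HIT, frames=[5,3,1,2] (faults so far: 5)
  FIFO total faults: 5
--- LRU ---
  step 0: ref 6 -> FAULT, frames=[6,-,-,-] (faults so far: 1)
  step 1: ref 3 -> FAULT, frames=[6,3,-,-] (faults so far: 2)
  step 2: ref 3 -> HIT, frames=[6,3,-,-] (faults so far: 2)
  step 3: ref 6 -> HIT, frames=[6,3,-,-] (faults so far: 2)
  step 4: ref 1 -> FAULT, frames=[6,3,1,-] (faults so far: 3)
  step 5: ref 2 -> FAULT, frames=[6,3,1,2] (faults so far: 4)
  step 6: ref 6 -> HIT, frames=[6,3,1,2] (faults so far: 4)
  step 7: ref 2 -> HIT, frames=[6,3,1,2] (faults so far: 4)
  step 8: ref 2 -> HIT, frames=[6,3,1,2] (faults so far: 4)
  step 9: ref 5 -> FAULT, evict 3, frames=[6,5,1,2] (faults so far: 5)
  step 10: ref 2 -> HIT, frames=[6,5,1,2] (faults so far: 5)
  step 11: ref 3 -> FAULT, evict 1, frames=[6,5,3,2] (faults so far: 6)
  step 12: ref 1 -> FAULT, evict 6, frames=[1,5,3,2] (faults so far: 7)
  LRU total faults: 7
--- Optimal ---
  step 0: ref 6 -> FAULT, frames=[6,-,-,-] (faults so far: 1)
  step 1: ref 3 -> FAULT, frames=[6,3,-,-] (faults so far: 2)
  step 2: ref 3 -> HIT, frames=[6,3,-,-] (faults so far: 2)
  step 3: ref 6 -> HIT, frames=[6,3,-,-] (faults so far: 2)
  step 4: ref 1 -> FAULT, frames=[6,3,1,-] (faults so far: 3)
  step 5: ref 2 -> FAULT, frames=[6,3,1,2] (faults so far: 4)
  step 6: ref 6 -> HIT, frames=[6,3,1,2] (faults so far: 4)
  step 7: ref 2 -> HIT, frames=[6,3,1,2] (faults so far: 4)
  step 8: ref 2 -> HIT, frames=[6,3,1,2] (faults so far: 4)
  step 9: ref 5 -> FAULT, evict 6, frames=[5,3,1,2] (faults so far: 5)
  step 10: ref 2 -> HIT, frames=[5,3,1,2] (faults so far: 5)
  step 11: ref 3 -> HIT, frames=[5,3,1,2] (faults so far: 5)
  step 12: ref 1 -> HIT, frames=[5,3,1,2] (faults so far: 5)
  Optimal total faults: 5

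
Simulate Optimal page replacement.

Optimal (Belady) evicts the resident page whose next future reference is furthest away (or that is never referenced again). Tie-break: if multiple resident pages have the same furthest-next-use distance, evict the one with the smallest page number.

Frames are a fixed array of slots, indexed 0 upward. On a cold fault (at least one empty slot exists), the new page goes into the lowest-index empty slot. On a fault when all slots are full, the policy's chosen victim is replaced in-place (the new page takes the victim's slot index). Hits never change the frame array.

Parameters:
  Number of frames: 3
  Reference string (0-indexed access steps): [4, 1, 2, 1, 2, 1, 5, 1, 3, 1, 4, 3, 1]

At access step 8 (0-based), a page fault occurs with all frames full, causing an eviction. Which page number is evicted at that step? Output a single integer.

Answer: 5

Derivation:
Step 0: ref 4 -> FAULT, frames=[4,-,-]
Step 1: ref 1 -> FAULT, frames=[4,1,-]
Step 2: ref 2 -> FAULT, frames=[4,1,2]
Step 3: ref 1 -> HIT, frames=[4,1,2]
Step 4: ref 2 -> HIT, frames=[4,1,2]
Step 5: ref 1 -> HIT, frames=[4,1,2]
Step 6: ref 5 -> FAULT, evict 2, frames=[4,1,5]
Step 7: ref 1 -> HIT, frames=[4,1,5]
Step 8: ref 3 -> FAULT, evict 5, frames=[4,1,3]
At step 8: evicted page 5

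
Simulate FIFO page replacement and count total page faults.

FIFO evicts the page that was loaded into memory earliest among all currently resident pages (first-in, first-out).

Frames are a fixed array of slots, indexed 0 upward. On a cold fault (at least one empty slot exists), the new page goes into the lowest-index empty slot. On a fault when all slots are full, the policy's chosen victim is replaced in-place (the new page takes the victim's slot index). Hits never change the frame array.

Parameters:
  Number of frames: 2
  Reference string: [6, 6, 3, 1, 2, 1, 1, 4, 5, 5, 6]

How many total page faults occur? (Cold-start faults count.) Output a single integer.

Answer: 7

Derivation:
Step 0: ref 6 → FAULT, frames=[6,-]
Step 1: ref 6 → HIT, frames=[6,-]
Step 2: ref 3 → FAULT, frames=[6,3]
Step 3: ref 1 → FAULT (evict 6), frames=[1,3]
Step 4: ref 2 → FAULT (evict 3), frames=[1,2]
Step 5: ref 1 → HIT, frames=[1,2]
Step 6: ref 1 → HIT, frames=[1,2]
Step 7: ref 4 → FAULT (evict 1), frames=[4,2]
Step 8: ref 5 → FAULT (evict 2), frames=[4,5]
Step 9: ref 5 → HIT, frames=[4,5]
Step 10: ref 6 → FAULT (evict 4), frames=[6,5]
Total faults: 7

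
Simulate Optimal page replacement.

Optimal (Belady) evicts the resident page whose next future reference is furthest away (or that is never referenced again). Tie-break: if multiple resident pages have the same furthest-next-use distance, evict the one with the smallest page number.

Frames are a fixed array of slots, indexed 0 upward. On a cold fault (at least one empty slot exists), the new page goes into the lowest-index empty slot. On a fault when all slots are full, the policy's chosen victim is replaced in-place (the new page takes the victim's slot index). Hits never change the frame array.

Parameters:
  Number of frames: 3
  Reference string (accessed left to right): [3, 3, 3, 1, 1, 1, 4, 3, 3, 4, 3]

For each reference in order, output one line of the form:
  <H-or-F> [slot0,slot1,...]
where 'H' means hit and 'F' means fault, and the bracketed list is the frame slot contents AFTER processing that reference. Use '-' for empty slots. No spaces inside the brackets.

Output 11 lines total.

F [3,-,-]
H [3,-,-]
H [3,-,-]
F [3,1,-]
H [3,1,-]
H [3,1,-]
F [3,1,4]
H [3,1,4]
H [3,1,4]
H [3,1,4]
H [3,1,4]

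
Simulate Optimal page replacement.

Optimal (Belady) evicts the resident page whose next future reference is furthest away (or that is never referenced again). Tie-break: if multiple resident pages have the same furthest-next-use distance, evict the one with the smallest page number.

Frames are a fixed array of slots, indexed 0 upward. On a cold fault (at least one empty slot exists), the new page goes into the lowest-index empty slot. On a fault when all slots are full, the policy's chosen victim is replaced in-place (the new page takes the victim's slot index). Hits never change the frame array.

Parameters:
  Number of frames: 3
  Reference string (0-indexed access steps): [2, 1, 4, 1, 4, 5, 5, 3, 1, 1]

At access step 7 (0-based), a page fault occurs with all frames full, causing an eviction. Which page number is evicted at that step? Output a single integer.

Answer: 4

Derivation:
Step 0: ref 2 -> FAULT, frames=[2,-,-]
Step 1: ref 1 -> FAULT, frames=[2,1,-]
Step 2: ref 4 -> FAULT, frames=[2,1,4]
Step 3: ref 1 -> HIT, frames=[2,1,4]
Step 4: ref 4 -> HIT, frames=[2,1,4]
Step 5: ref 5 -> FAULT, evict 2, frames=[5,1,4]
Step 6: ref 5 -> HIT, frames=[5,1,4]
Step 7: ref 3 -> FAULT, evict 4, frames=[5,1,3]
At step 7: evicted page 4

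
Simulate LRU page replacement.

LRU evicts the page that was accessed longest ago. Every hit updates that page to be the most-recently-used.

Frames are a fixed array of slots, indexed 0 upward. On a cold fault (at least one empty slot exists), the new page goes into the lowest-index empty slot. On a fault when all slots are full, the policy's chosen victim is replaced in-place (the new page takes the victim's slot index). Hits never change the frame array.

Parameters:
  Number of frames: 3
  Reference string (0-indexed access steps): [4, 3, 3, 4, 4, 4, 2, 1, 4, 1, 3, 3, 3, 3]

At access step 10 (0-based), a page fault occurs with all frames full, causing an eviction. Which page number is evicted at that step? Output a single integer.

Answer: 2

Derivation:
Step 0: ref 4 -> FAULT, frames=[4,-,-]
Step 1: ref 3 -> FAULT, frames=[4,3,-]
Step 2: ref 3 -> HIT, frames=[4,3,-]
Step 3: ref 4 -> HIT, frames=[4,3,-]
Step 4: ref 4 -> HIT, frames=[4,3,-]
Step 5: ref 4 -> HIT, frames=[4,3,-]
Step 6: ref 2 -> FAULT, frames=[4,3,2]
Step 7: ref 1 -> FAULT, evict 3, frames=[4,1,2]
Step 8: ref 4 -> HIT, frames=[4,1,2]
Step 9: ref 1 -> HIT, frames=[4,1,2]
Step 10: ref 3 -> FAULT, evict 2, frames=[4,1,3]
At step 10: evicted page 2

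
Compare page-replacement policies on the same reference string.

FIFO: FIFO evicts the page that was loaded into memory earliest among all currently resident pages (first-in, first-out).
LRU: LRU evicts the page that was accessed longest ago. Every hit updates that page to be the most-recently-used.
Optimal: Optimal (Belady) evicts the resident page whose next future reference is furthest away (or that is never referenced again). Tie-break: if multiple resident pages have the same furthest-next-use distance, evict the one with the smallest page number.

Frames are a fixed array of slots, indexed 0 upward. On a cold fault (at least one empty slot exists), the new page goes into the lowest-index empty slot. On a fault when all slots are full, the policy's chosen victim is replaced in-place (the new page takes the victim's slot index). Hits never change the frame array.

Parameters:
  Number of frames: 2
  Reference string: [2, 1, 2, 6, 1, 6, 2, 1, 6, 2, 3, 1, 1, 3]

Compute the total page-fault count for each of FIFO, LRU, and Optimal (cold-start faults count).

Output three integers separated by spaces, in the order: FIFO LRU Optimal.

--- FIFO ---
  step 0: ref 2 -> FAULT, frames=[2,-] (faults so far: 1)
  step 1: ref 1 -> FAULT, frames=[2,1] (faults so far: 2)
  step 2: ref 2 -> HIT, frames=[2,1] (faults so far: 2)
  step 3: ref 6 -> FAULT, evict 2, frames=[6,1] (faults so far: 3)
  step 4: ref 1 -> HIT, frames=[6,1] (faults so far: 3)
  step 5: ref 6 -> HIT, frames=[6,1] (faults so far: 3)
  step 6: ref 2 -> FAULT, evict 1, frames=[6,2] (faults so far: 4)
  step 7: ref 1 -> FAULT, evict 6, frames=[1,2] (faults so far: 5)
  step 8: ref 6 -> FAULT, evict 2, frames=[1,6] (faults so far: 6)
  step 9: ref 2 -> FAULT, evict 1, frames=[2,6] (faults so far: 7)
  step 10: ref 3 -> FAULT, evict 6, frames=[2,3] (faults so far: 8)
  step 11: ref 1 -> FAULT, evict 2, frames=[1,3] (faults so far: 9)
  step 12: ref 1 -> HIT, frames=[1,3] (faults so far: 9)
  step 13: ref 3 -> HIT, frames=[1,3] (faults so far: 9)
  FIFO total faults: 9
--- LRU ---
  step 0: ref 2 -> FAULT, frames=[2,-] (faults so far: 1)
  step 1: ref 1 -> FAULT, frames=[2,1] (faults so far: 2)
  step 2: ref 2 -> HIT, frames=[2,1] (faults so far: 2)
  step 3: ref 6 -> FAULT, evict 1, frames=[2,6] (faults so far: 3)
  step 4: ref 1 -> FAULT, evict 2, frames=[1,6] (faults so far: 4)
  step 5: ref 6 -> HIT, frames=[1,6] (faults so far: 4)
  step 6: ref 2 -> FAULT, evict 1, frames=[2,6] (faults so far: 5)
  step 7: ref 1 -> FAULT, evict 6, frames=[2,1] (faults so far: 6)
  step 8: ref 6 -> FAULT, evict 2, frames=[6,1] (faults so far: 7)
  step 9: ref 2 -> FAULT, evict 1, frames=[6,2] (faults so far: 8)
  step 10: ref 3 -> FAULT, evict 6, frames=[3,2] (faults so far: 9)
  step 11: ref 1 -> FAULT, evict 2, frames=[3,1] (faults so far: 10)
  step 12: ref 1 -> HIT, frames=[3,1] (faults so far: 10)
  step 13: ref 3 -> HIT, frames=[3,1] (faults so far: 10)
  LRU total faults: 10
--- Optimal ---
  step 0: ref 2 -> FAULT, frames=[2,-] (faults so far: 1)
  step 1: ref 1 -> FAULT, frames=[2,1] (faults so far: 2)
  step 2: ref 2 -> HIT, frames=[2,1] (faults so far: 2)
  step 3: ref 6 -> FAULT, evict 2, frames=[6,1] (faults so far: 3)
  step 4: ref 1 -> HIT, frames=[6,1] (faults so far: 3)
  step 5: ref 6 -> HIT, frames=[6,1] (faults so far: 3)
  step 6: ref 2 -> FAULT, evict 6, frames=[2,1] (faults so far: 4)
  step 7: ref 1 -> HIT, frames=[2,1] (faults so far: 4)
  step 8: ref 6 -> FAULT, evict 1, frames=[2,6] (faults so far: 5)
  step 9: ref 2 -> HIT, frames=[2,6] (faults so far: 5)
  step 10: ref 3 -> FAULT, evict 2, frames=[3,6] (faults so far: 6)
  step 11: ref 1 -> FAULT, evict 6, frames=[3,1] (faults so far: 7)
  step 12: ref 1 -> HIT, frames=[3,1] (faults so far: 7)
  step 13: ref 3 -> HIT, frames=[3,1] (faults so far: 7)
  Optimal total faults: 7

Answer: 9 10 7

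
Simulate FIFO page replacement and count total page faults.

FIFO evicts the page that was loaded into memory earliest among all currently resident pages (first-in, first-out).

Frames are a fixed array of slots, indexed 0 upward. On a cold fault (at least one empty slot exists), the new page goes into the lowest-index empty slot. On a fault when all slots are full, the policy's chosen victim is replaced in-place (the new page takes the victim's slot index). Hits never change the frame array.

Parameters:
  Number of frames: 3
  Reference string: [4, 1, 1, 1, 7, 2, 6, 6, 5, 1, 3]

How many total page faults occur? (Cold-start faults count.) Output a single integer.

Step 0: ref 4 → FAULT, frames=[4,-,-]
Step 1: ref 1 → FAULT, frames=[4,1,-]
Step 2: ref 1 → HIT, frames=[4,1,-]
Step 3: ref 1 → HIT, frames=[4,1,-]
Step 4: ref 7 → FAULT, frames=[4,1,7]
Step 5: ref 2 → FAULT (evict 4), frames=[2,1,7]
Step 6: ref 6 → FAULT (evict 1), frames=[2,6,7]
Step 7: ref 6 → HIT, frames=[2,6,7]
Step 8: ref 5 → FAULT (evict 7), frames=[2,6,5]
Step 9: ref 1 → FAULT (evict 2), frames=[1,6,5]
Step 10: ref 3 → FAULT (evict 6), frames=[1,3,5]
Total faults: 8

Answer: 8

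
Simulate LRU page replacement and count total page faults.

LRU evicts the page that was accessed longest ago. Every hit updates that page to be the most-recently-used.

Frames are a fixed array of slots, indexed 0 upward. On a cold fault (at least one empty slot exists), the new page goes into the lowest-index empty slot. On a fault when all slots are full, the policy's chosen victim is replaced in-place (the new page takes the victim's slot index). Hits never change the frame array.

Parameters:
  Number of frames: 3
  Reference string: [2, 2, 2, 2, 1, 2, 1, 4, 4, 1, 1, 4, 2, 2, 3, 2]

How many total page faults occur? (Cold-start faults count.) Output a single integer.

Answer: 4

Derivation:
Step 0: ref 2 → FAULT, frames=[2,-,-]
Step 1: ref 2 → HIT, frames=[2,-,-]
Step 2: ref 2 → HIT, frames=[2,-,-]
Step 3: ref 2 → HIT, frames=[2,-,-]
Step 4: ref 1 → FAULT, frames=[2,1,-]
Step 5: ref 2 → HIT, frames=[2,1,-]
Step 6: ref 1 → HIT, frames=[2,1,-]
Step 7: ref 4 → FAULT, frames=[2,1,4]
Step 8: ref 4 → HIT, frames=[2,1,4]
Step 9: ref 1 → HIT, frames=[2,1,4]
Step 10: ref 1 → HIT, frames=[2,1,4]
Step 11: ref 4 → HIT, frames=[2,1,4]
Step 12: ref 2 → HIT, frames=[2,1,4]
Step 13: ref 2 → HIT, frames=[2,1,4]
Step 14: ref 3 → FAULT (evict 1), frames=[2,3,4]
Step 15: ref 2 → HIT, frames=[2,3,4]
Total faults: 4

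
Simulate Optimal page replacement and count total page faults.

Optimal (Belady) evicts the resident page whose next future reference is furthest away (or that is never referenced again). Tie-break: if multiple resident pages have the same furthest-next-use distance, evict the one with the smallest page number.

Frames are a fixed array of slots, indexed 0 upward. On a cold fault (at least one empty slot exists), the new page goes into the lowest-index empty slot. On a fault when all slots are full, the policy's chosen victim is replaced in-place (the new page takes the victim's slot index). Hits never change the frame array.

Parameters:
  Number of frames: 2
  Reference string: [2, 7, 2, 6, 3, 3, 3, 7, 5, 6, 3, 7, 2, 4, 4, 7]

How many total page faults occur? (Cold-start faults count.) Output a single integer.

Step 0: ref 2 → FAULT, frames=[2,-]
Step 1: ref 7 → FAULT, frames=[2,7]
Step 2: ref 2 → HIT, frames=[2,7]
Step 3: ref 6 → FAULT (evict 2), frames=[6,7]
Step 4: ref 3 → FAULT (evict 6), frames=[3,7]
Step 5: ref 3 → HIT, frames=[3,7]
Step 6: ref 3 → HIT, frames=[3,7]
Step 7: ref 7 → HIT, frames=[3,7]
Step 8: ref 5 → FAULT (evict 7), frames=[3,5]
Step 9: ref 6 → FAULT (evict 5), frames=[3,6]
Step 10: ref 3 → HIT, frames=[3,6]
Step 11: ref 7 → FAULT (evict 3), frames=[7,6]
Step 12: ref 2 → FAULT (evict 6), frames=[7,2]
Step 13: ref 4 → FAULT (evict 2), frames=[7,4]
Step 14: ref 4 → HIT, frames=[7,4]
Step 15: ref 7 → HIT, frames=[7,4]
Total faults: 9

Answer: 9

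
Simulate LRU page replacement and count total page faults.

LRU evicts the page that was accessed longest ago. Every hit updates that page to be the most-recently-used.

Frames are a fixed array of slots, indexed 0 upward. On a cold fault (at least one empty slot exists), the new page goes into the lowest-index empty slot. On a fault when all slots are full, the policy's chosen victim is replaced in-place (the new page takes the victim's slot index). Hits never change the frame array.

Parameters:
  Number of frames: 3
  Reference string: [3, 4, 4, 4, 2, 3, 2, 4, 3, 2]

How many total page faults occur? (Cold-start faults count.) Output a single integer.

Answer: 3

Derivation:
Step 0: ref 3 → FAULT, frames=[3,-,-]
Step 1: ref 4 → FAULT, frames=[3,4,-]
Step 2: ref 4 → HIT, frames=[3,4,-]
Step 3: ref 4 → HIT, frames=[3,4,-]
Step 4: ref 2 → FAULT, frames=[3,4,2]
Step 5: ref 3 → HIT, frames=[3,4,2]
Step 6: ref 2 → HIT, frames=[3,4,2]
Step 7: ref 4 → HIT, frames=[3,4,2]
Step 8: ref 3 → HIT, frames=[3,4,2]
Step 9: ref 2 → HIT, frames=[3,4,2]
Total faults: 3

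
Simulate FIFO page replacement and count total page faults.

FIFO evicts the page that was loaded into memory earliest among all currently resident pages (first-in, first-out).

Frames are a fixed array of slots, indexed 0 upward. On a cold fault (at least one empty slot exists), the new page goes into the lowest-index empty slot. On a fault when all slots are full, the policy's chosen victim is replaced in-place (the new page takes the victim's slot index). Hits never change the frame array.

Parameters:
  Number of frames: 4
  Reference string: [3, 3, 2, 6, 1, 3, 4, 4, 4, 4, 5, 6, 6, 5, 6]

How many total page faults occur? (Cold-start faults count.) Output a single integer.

Answer: 6

Derivation:
Step 0: ref 3 → FAULT, frames=[3,-,-,-]
Step 1: ref 3 → HIT, frames=[3,-,-,-]
Step 2: ref 2 → FAULT, frames=[3,2,-,-]
Step 3: ref 6 → FAULT, frames=[3,2,6,-]
Step 4: ref 1 → FAULT, frames=[3,2,6,1]
Step 5: ref 3 → HIT, frames=[3,2,6,1]
Step 6: ref 4 → FAULT (evict 3), frames=[4,2,6,1]
Step 7: ref 4 → HIT, frames=[4,2,6,1]
Step 8: ref 4 → HIT, frames=[4,2,6,1]
Step 9: ref 4 → HIT, frames=[4,2,6,1]
Step 10: ref 5 → FAULT (evict 2), frames=[4,5,6,1]
Step 11: ref 6 → HIT, frames=[4,5,6,1]
Step 12: ref 6 → HIT, frames=[4,5,6,1]
Step 13: ref 5 → HIT, frames=[4,5,6,1]
Step 14: ref 6 → HIT, frames=[4,5,6,1]
Total faults: 6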